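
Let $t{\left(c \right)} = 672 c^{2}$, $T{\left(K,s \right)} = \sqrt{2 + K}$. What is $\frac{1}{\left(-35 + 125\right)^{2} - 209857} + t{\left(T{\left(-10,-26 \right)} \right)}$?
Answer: $- \frac{1084645633}{201757} \approx -5376.0$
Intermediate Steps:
$\frac{1}{\left(-35 + 125\right)^{2} - 209857} + t{\left(T{\left(-10,-26 \right)} \right)} = \frac{1}{\left(-35 + 125\right)^{2} - 209857} + 672 \left(\sqrt{2 - 10}\right)^{2} = \frac{1}{90^{2} - 209857} + 672 \left(\sqrt{-8}\right)^{2} = \frac{1}{8100 - 209857} + 672 \left(2 i \sqrt{2}\right)^{2} = \frac{1}{-201757} + 672 \left(-8\right) = - \frac{1}{201757} - 5376 = - \frac{1084645633}{201757}$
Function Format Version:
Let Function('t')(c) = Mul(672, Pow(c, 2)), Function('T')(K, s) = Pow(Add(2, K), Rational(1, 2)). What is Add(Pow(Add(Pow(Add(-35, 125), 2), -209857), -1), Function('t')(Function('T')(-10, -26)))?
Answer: Rational(-1084645633, 201757) ≈ -5376.0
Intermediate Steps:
Add(Pow(Add(Pow(Add(-35, 125), 2), -209857), -1), Function('t')(Function('T')(-10, -26))) = Add(Pow(Add(Pow(Add(-35, 125), 2), -209857), -1), Mul(672, Pow(Pow(Add(2, -10), Rational(1, 2)), 2))) = Add(Pow(Add(Pow(90, 2), -209857), -1), Mul(672, Pow(Pow(-8, Rational(1, 2)), 2))) = Add(Pow(Add(8100, -209857), -1), Mul(672, Pow(Mul(2, I, Pow(2, Rational(1, 2))), 2))) = Add(Pow(-201757, -1), Mul(672, -8)) = Add(Rational(-1, 201757), -5376) = Rational(-1084645633, 201757)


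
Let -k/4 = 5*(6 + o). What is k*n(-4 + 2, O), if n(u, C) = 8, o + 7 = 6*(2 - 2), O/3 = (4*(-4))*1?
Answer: 160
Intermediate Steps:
O = -48 (O = 3*((4*(-4))*1) = 3*(-16*1) = 3*(-16) = -48)
o = -7 (o = -7 + 6*(2 - 2) = -7 + 6*0 = -7 + 0 = -7)
k = 20 (k = -20*(6 - 7) = -20*(-1) = -4*(-5) = 20)
k*n(-4 + 2, O) = 20*8 = 160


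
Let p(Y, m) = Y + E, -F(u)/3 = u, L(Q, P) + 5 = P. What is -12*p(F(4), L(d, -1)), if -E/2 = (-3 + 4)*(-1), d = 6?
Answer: 120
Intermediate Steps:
L(Q, P) = -5 + P
E = 2 (E = -2*(-3 + 4)*(-1) = -2*(-1) = 2)
F(u) = -3*u
p(Y, m) = 2 + Y (p(Y, m) = Y + 2 = 2 + Y)
-12*p(F(4), L(d, -1)) = -12*(2 - 3*4) = -12*(2 - 12) = -12*(-10) = 120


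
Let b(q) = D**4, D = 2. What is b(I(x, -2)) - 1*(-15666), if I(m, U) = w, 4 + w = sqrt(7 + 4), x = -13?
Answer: 15682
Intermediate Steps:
w = -4 + sqrt(11) (w = -4 + sqrt(7 + 4) = -4 + sqrt(11) ≈ -0.68338)
I(m, U) = -4 + sqrt(11)
b(q) = 16 (b(q) = 2**4 = 16)
b(I(x, -2)) - 1*(-15666) = 16 - 1*(-15666) = 16 + 15666 = 15682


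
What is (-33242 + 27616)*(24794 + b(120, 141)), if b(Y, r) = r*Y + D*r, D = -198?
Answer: -77616296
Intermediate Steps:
b(Y, r) = -198*r + Y*r (b(Y, r) = r*Y - 198*r = Y*r - 198*r = -198*r + Y*r)
(-33242 + 27616)*(24794 + b(120, 141)) = (-33242 + 27616)*(24794 + 141*(-198 + 120)) = -5626*(24794 + 141*(-78)) = -5626*(24794 - 10998) = -5626*13796 = -77616296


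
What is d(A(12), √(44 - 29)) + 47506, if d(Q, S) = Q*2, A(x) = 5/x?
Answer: 285041/6 ≈ 47507.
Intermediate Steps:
d(Q, S) = 2*Q
d(A(12), √(44 - 29)) + 47506 = 2*(5/12) + 47506 = ⅚ + 47506 = 285041/6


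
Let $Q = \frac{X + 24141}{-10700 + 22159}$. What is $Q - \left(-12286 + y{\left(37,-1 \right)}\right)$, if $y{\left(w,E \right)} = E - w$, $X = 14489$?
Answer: $\frac{141259346}{11459} \approx 12327.0$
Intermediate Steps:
$Q = \frac{38630}{11459}$ ($Q = \frac{14489 + 24141}{-10700 + 22159} = \frac{38630}{11459} \approx 3.3712$)
$Q - \left(-12286 + y{\left(37,-1 \right)}\right) = \frac{38630}{11459} - \left(-12286 - 38\right) = \frac{38630}{11459} - -12324 = \frac{38630}{11459} + 12324 = \frac{141259346}{11459}$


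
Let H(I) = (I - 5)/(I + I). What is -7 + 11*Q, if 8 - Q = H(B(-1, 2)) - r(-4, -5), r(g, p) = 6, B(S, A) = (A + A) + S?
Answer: 452/3 ≈ 150.67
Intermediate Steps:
B(S, A) = S + 2*A (B(S, A) = 2*A + S = S + 2*A)
H(I) = (-5 + I)/(2*I) (H(I) = (-5 + I)/((2*I)) = (-5 + I)*(1/(2*I)) = (-5 + I)/(2*I))
Q = 43/3 (Q = 8 - ((-5 + (-1 + 2*2))/(2*(-1 + 2*2)) - 1*6) = 8 - ((-5 + (-1 + 4))/(2*(-1 + 4)) - 6) = 8 - ((½)*(-5 + 3)/3 - 6) = 8 - ((½)*(⅓)*(-2) - 6) = 8 - (-⅓ - 6) = 8 - 1*(-19/3) = 8 + 19/3 = 43/3 ≈ 14.333)
-7 + 11*Q = -7 + 11*(43/3) = -7 + 473/3 = 452/3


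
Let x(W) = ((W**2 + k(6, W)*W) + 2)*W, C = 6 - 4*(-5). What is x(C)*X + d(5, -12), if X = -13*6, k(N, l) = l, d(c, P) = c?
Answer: -2745907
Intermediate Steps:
C = 26 (C = 6 + 20 = 26)
X = -78
x(W) = W*(2 + 2*W**2) (x(W) = ((W**2 + W*W) + 2)*W = ((W**2 + W**2) + 2)*W = (2*W**2 + 2)*W = (2 + 2*W**2)*W = W*(2 + 2*W**2))
x(C)*X + d(5, -12) = (2*26*(1 + 26**2))*(-78) + 5 = (2*26*(1 + 676))*(-78) + 5 = (2*26*677)*(-78) + 5 = 35204*(-78) + 5 = -2745912 + 5 = -2745907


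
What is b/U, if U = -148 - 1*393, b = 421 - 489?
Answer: 68/541 ≈ 0.12569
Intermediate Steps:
b = -68
U = -541 (U = -148 - 393 = -541)
b/U = -68/(-541) = -68*(-1/541) = 68/541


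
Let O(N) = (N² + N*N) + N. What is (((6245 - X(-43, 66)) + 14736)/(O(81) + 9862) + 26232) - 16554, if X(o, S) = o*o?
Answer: 223242202/23065 ≈ 9678.8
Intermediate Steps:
X(o, S) = o²
O(N) = N + 2*N² (O(N) = (N² + N²) + N = 2*N² + N = N + 2*N²)
(((6245 - X(-43, 66)) + 14736)/(O(81) + 9862) + 26232) - 16554 = (((6245 - 1*(-43)²) + 14736)/(81*(1 + 2*81) + 9862) + 26232) - 16554 = (((6245 - 1*1849) + 14736)/(81*(1 + 162) + 9862) + 26232) - 16554 = (((6245 - 1849) + 14736)/(81*163 + 9862) + 26232) - 16554 = ((4396 + 14736)/(13203 + 9862) + 26232) - 16554 = (19132/23065 + 26232) - 16554 = 605060212/23065 - 16554 = 223242202/23065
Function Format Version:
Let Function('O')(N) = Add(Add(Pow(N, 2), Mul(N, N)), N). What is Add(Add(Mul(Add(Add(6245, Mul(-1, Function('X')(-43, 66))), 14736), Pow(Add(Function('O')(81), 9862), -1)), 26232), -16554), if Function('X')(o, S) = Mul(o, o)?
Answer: Rational(223242202, 23065) ≈ 9678.8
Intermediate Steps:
Function('X')(o, S) = Pow(o, 2)
Function('O')(N) = Add(N, Mul(2, Pow(N, 2))) (Function('O')(N) = Add(Add(Pow(N, 2), Pow(N, 2)), N) = Add(Mul(2, Pow(N, 2)), N) = Add(N, Mul(2, Pow(N, 2))))
Add(Add(Mul(Add(Add(6245, Mul(-1, Function('X')(-43, 66))), 14736), Pow(Add(Function('O')(81), 9862), -1)), 26232), -16554) = Add(Add(Mul(Add(Add(6245, Mul(-1, Pow(-43, 2))), 14736), Pow(Add(Mul(81, Add(1, Mul(2, 81))), 9862), -1)), 26232), -16554) = Add(Add(Mul(Add(Add(6245, Mul(-1, 1849)), 14736), Pow(Add(Mul(81, Add(1, 162)), 9862), -1)), 26232), -16554) = Add(Add(Mul(Add(Add(6245, -1849), 14736), Pow(Add(Mul(81, 163), 9862), -1)), 26232), -16554) = Add(Add(Mul(Add(4396, 14736), Pow(Add(13203, 9862), -1)), 26232), -16554) = Add(Add(Mul(19132, Pow(23065, -1)), 26232), -16554) = Add(Add(Mul(19132, Rational(1, 23065)), 26232), -16554) = Add(Add(Rational(19132, 23065), 26232), -16554) = Add(Rational(605060212, 23065), -16554) = Rational(223242202, 23065)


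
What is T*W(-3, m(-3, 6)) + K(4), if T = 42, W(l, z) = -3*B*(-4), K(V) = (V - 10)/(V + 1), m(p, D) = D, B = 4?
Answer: 10074/5 ≈ 2014.8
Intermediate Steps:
K(V) = (-10 + V)/(1 + V)
W(l, z) = 48 (W(l, z) = -3*4*(-4) = -12*(-4) = 48)
T*W(-3, m(-3, 6)) + K(4) = 42*48 + (-10 + 4)/(1 + 4) = 2016 - 6/5 = 10074/5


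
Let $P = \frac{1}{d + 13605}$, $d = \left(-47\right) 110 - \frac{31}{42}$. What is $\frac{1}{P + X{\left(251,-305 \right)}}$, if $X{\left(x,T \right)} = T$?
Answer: $- \frac{354239}{108042853} \approx -0.0032787$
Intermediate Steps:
$d = - \frac{217171}{42}$ ($d = -5170 - \frac{31}{42} = - \frac{217171}{42} \approx -5170.7$)
$P = \frac{42}{354239}$ ($P = \frac{1}{- \frac{217171}{42} + 13605} = \frac{1}{\frac{354239}{42}} = \frac{42}{354239} \approx 0.00011856$)
$\frac{1}{P + X{\left(251,-305 \right)}} = \frac{1}{\frac{42}{354239} - 305} = \frac{1}{- \frac{108042853}{354239}} = - \frac{354239}{108042853}$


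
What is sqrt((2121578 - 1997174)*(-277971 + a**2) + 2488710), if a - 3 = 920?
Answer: 63*sqrt(17990718) ≈ 2.6722e+5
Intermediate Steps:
a = 923 (a = 3 + 920 = 923)
sqrt((2121578 - 1997174)*(-277971 + a**2) + 2488710) = sqrt((2121578 - 1997174)*(-277971 + 923**2) + 2488710) = sqrt(124404*(-277971 + 851929) + 2488710) = sqrt(124404*573958 + 2488710) = sqrt(71402671032 + 2488710) = sqrt(71405159742) = 63*sqrt(17990718)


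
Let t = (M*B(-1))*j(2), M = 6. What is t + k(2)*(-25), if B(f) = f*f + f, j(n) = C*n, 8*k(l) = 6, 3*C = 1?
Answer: -75/4 ≈ -18.750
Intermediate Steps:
C = ⅓ (C = (⅓)*1 = ⅓ ≈ 0.33333)
k(l) = ¾ (k(l) = (⅛)*6 = ¾)
j(n) = n/3
B(f) = f + f² (B(f) = f² + f = f + f²)
t = 0 (t = (6*(-(1 - 1)))*((⅓)*2) = (6*(-1*0))*(⅔) = (6*0)*(⅔) = 0*(⅔) = 0)
t + k(2)*(-25) = 0 + (¾)*(-25) = 0 - 75/4 = -75/4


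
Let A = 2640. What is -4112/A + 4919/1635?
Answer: 26096/17985 ≈ 1.4510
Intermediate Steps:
-4112/A + 4919/1635 = -4112/2640 + 4919/1635 = -4112*1/2640 + 4919*(1/1635) = -257/165 + 4919/1635 = 26096/17985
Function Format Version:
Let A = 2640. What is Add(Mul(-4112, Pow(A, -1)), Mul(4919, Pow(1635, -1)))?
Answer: Rational(26096, 17985) ≈ 1.4510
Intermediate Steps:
Add(Mul(-4112, Pow(A, -1)), Mul(4919, Pow(1635, -1))) = Add(Mul(-4112, Pow(2640, -1)), Mul(4919, Pow(1635, -1))) = Add(Mul(-4112, Rational(1, 2640)), Mul(4919, Rational(1, 1635))) = Add(Rational(-257, 165), Rational(4919, 1635)) = Rational(26096, 17985)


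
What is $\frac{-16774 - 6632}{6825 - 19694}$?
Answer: $\frac{23406}{12869} \approx 1.8188$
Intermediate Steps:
$\frac{-16774 - 6632}{6825 - 19694} = - \frac{23406}{-12869} = \left(-23406\right) \left(- \frac{1}{12869}\right) = \frac{23406}{12869}$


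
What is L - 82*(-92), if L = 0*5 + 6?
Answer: 7550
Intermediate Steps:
L = 6 (L = 0 + 6 = 6)
L - 82*(-92) = 6 - 82*(-92) = 6 + 7544 = 7550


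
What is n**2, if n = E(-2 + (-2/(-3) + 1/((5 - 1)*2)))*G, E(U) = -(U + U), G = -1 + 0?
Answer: 841/144 ≈ 5.8403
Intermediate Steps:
G = -1
E(U) = -2*U
n = -29/12 (n = -2*(-2 + (-2/(-3) + 1/((5 - 1)*2)))*(-1) = -2*(-2 + (-2*(-1/3) + (1/2)/4))*(-1) = -2*(-2 + (2/3 + (1/4)*(1/2)))*(-1) = -2*(-2 + (2/3 + 1/8))*(-1) = -2*(-2 + 19/24)*(-1) = -2*(-29/24)*(-1) = (29/12)*(-1) = -29/12 ≈ -2.4167)
n**2 = (-29/12)**2 = 841/144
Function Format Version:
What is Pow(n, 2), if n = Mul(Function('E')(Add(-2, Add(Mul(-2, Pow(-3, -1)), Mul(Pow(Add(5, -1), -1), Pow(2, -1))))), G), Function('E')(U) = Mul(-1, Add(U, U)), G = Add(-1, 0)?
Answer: Rational(841, 144) ≈ 5.8403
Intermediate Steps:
G = -1
Function('E')(U) = Mul(-2, U) (Function('E')(U) = Mul(-1, Mul(2, U)) = Mul(-2, U))
n = Rational(-29, 12) (n = Mul(Mul(-2, Add(-2, Add(Mul(-2, Pow(-3, -1)), Mul(Pow(Add(5, -1), -1), Pow(2, -1))))), -1) = Mul(Mul(-2, Add(-2, Add(Mul(-2, Rational(-1, 3)), Mul(Pow(4, -1), Rational(1, 2))))), -1) = Mul(Mul(-2, Add(-2, Add(Rational(2, 3), Mul(Rational(1, 4), Rational(1, 2))))), -1) = Mul(Mul(-2, Add(-2, Add(Rational(2, 3), Rational(1, 8)))), -1) = Mul(Mul(-2, Add(-2, Rational(19, 24))), -1) = Mul(Mul(-2, Rational(-29, 24)), -1) = Mul(Rational(29, 12), -1) = Rational(-29, 12) ≈ -2.4167)
Pow(n, 2) = Pow(Rational(-29, 12), 2) = Rational(841, 144)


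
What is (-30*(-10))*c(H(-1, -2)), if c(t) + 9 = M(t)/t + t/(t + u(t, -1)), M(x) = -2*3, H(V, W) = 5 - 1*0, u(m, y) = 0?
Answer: -2760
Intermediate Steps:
H(V, W) = 5 (H(V, W) = 5 + 0 = 5)
M(x) = -6
c(t) = -8 - 6/t (c(t) = -9 + (-6/t + t/(t + 0)) = -9 + (-6/t + t/t) = -9 + (-6/t + 1) = -9 + (1 - 6/t) = -8 - 6/t)
(-30*(-10))*c(H(-1, -2)) = (-30*(-10))*(-8 - 6/5) = 300*(-8 - 6*⅕) = 300*(-8 - 6/5) = 300*(-46/5) = -2760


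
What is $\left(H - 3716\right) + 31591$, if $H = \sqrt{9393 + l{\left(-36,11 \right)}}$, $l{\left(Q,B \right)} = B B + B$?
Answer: $27875 + 5 \sqrt{381} \approx 27973.0$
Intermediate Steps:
$l{\left(Q,B \right)} = B + B^{2}$ ($l{\left(Q,B \right)} = B^{2} + B = B + B^{2}$)
$H = 5 \sqrt{381}$ ($H = \sqrt{9393 + 11 \left(1 + 11\right)} = \sqrt{9393 + 11 \cdot 12} = \sqrt{9393 + 132} = \sqrt{9525} = 5 \sqrt{381} \approx 97.596$)
$\left(H - 3716\right) + 31591 = \left(5 \sqrt{381} - 3716\right) + 31591 = \left(-3716 + 5 \sqrt{381}\right) + 31591 = 27875 + 5 \sqrt{381}$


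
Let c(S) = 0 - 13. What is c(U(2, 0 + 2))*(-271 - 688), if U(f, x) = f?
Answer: 12467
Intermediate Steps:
c(S) = -13
c(U(2, 0 + 2))*(-271 - 688) = -13*(-271 - 688) = -13*(-959) = 12467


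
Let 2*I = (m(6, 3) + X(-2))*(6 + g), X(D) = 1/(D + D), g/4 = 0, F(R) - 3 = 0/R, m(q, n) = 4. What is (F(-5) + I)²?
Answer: 3249/16 ≈ 203.06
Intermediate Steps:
F(R) = 3 (F(R) = 3 + 0/R = 3 + 0 = 3)
g = 0 (g = 4*0 = 0)
X(D) = 1/(2*D)
I = 45/4 (I = ((4 + (½)/(-2))*(6 + 0))/2 = ((4 + (½)*(-½))*6)/2 = ((4 - ¼)*6)/2 = ((15/4)*6)/2 = (½)*(45/2) = 45/4 ≈ 11.250)
(F(-5) + I)² = (3 + 45/4)² = (57/4)² = 3249/16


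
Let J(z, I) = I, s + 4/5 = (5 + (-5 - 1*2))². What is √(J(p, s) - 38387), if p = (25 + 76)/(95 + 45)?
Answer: I*√959595/5 ≈ 195.92*I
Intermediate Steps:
p = 101/140 ≈ 0.72143
s = 16/5 (s = -⅘ + (5 + (-5 - 1*2))² = -⅘ + (5 + (-5 - 2))² = -⅘ + (5 - 7)² = -⅘ + (-2)² = -⅘ + 4 = 16/5 ≈ 3.2000)
√(J(p, s) - 38387) = √(16/5 - 38387) = √(-191919/5) = I*√959595/5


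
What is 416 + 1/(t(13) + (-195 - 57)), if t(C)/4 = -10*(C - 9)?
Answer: 171391/412 ≈ 416.00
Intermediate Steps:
t(C) = 360 - 40*C (t(C) = 4*(-10*(C - 9)) = 4*(-10*(-9 + C)) = 4*(90 - 10*C) = 360 - 40*C)
416 + 1/(t(13) + (-195 - 57)) = 416 + 1/((360 - 40*13) + (-195 - 57)) = 416 + 1/((360 - 520) - 252) = 416 + 1/(-160 - 252) = 416 + 1/(-412) = 416 - 1/412 = 171391/412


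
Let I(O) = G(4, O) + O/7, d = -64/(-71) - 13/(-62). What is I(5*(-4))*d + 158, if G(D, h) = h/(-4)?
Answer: 4941977/30814 ≈ 160.38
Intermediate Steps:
G(D, h) = -h/4 (G(D, h) = h*(-1/4) = -h/4)
d = 4891/4402 (d = -64*(-1/71) - 13*(-1/62) = 64/71 + 13/62 = 4891/4402 ≈ 1.1111)
I(O) = -3*O/28 (I(O) = -O/4 + O/7 = -3*O/28)
I(5*(-4))*d + 158 = -15*(-4)/28*(4891/4402) + 158 = -3/28*(-20)*(4891/4402) + 158 = (15/7)*(4891/4402) + 158 = 73365/30814 + 158 = 4941977/30814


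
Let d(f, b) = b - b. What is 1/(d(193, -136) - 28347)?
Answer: -1/28347 ≈ -3.5277e-5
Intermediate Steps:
d(f, b) = 0
1/(d(193, -136) - 28347) = 1/(0 - 28347) = 1/(-28347) = -1/28347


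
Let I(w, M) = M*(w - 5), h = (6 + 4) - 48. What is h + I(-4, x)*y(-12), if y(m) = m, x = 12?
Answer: 1258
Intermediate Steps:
h = -38 (h = 10 - 48 = -38)
I(w, M) = M*(-5 + w)
h + I(-4, x)*y(-12) = -38 + (12*(-5 - 4))*(-12) = -38 + (12*(-9))*(-12) = -38 - 108*(-12) = -38 + 1296 = 1258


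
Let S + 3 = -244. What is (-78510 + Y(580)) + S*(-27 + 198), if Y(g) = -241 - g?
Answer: -121568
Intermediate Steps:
S = -247 (S = -3 - 244 = -247)
(-78510 + Y(580)) + S*(-27 + 198) = (-78510 + (-241 - 1*580)) - 247*(-27 + 198) = (-78510 + (-241 - 580)) - 247*171 = (-78510 - 821) - 42237 = -79331 - 42237 = -121568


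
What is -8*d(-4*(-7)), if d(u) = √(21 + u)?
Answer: -56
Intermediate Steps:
-8*d(-4*(-7)) = -8*√(21 - 4*(-7)) = -8*√(21 + 28) = -8*√49 = -8*7 = -56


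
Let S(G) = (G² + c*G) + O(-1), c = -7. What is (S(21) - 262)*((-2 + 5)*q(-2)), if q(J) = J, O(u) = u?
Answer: -186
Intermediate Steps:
S(G) = -1 + G² - 7*G (S(G) = (G² - 7*G) - 1 = -1 + G² - 7*G)
(S(21) - 262)*((-2 + 5)*q(-2)) = ((-1 + 21² - 7*21) - 262)*((-2 + 5)*(-2)) = ((-1 + 441 - 147) - 262)*(3*(-2)) = (293 - 262)*(-6) = 31*(-6) = -186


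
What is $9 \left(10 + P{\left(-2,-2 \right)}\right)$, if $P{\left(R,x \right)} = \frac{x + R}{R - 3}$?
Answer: $\frac{486}{5} \approx 97.2$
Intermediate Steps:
$P{\left(R,x \right)} = \frac{R + x}{-3 + R}$
$9 \left(10 + P{\left(-2,-2 \right)}\right) = 9 \left(10 + \frac{-2 - 2}{-3 - 2}\right) = 9 \left(10 + \frac{1}{-5} \left(-4\right)\right) = 9 \left(10 - - \frac{4}{5}\right) = 9 \left(10 + \frac{4}{5}\right) = 9 \cdot \frac{54}{5} = \frac{486}{5}$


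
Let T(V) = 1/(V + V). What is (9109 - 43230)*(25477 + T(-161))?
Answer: -279914796753/322 ≈ -8.6930e+8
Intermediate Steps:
T(V) = 1/(2*V)
(9109 - 43230)*(25477 + T(-161)) = (9109 - 43230)*(25477 + (1/2)/(-161)) = -34121*(25477 + (1/2)*(-1/161)) = -34121*(25477 - 1/322) = -34121*8203593/322 = -279914796753/322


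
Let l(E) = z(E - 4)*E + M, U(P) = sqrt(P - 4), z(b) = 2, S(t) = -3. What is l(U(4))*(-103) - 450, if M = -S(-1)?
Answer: -759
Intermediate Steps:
M = 3 (M = -1*(-3) = 3)
U(P) = sqrt(-4 + P)
l(E) = 3 + 2*E (l(E) = 2*E + 3 = 3 + 2*E)
l(U(4))*(-103) - 450 = (3 + 2*sqrt(-4 + 4))*(-103) - 450 = (3 + 2*sqrt(0))*(-103) - 450 = (3 + 2*0)*(-103) - 450 = (3 + 0)*(-103) - 450 = 3*(-103) - 450 = -309 - 450 = -759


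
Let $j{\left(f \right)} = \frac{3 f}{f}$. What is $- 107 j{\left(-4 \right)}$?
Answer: $-321$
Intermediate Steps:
$j{\left(f \right)} = 3$
$- 107 j{\left(-4 \right)} = \left(-107\right) 3 = -321$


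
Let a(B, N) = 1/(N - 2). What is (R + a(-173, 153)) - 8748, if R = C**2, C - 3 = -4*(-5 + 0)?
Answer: -1241068/151 ≈ -8219.0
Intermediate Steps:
a(B, N) = 1/(-2 + N)
C = 23 (C = 3 - 4*(-5 + 0) = 3 - 4*(-5) = 3 + 20 = 23)
R = 529 (R = 23**2 = 529)
(R + a(-173, 153)) - 8748 = (529 + 1/(-2 + 153)) - 8748 = (529 + 1/151) - 8748 = 79880/151 - 8748 = -1241068/151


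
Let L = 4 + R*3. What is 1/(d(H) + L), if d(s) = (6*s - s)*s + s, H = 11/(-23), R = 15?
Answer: 529/26273 ≈ 0.020135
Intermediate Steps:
H = -11/23 (H = 11*(-1/23) = -11/23 ≈ -0.47826)
d(s) = s + 5*s² (d(s) = (5*s)*s + s = 5*s² + s = s + 5*s²)
L = 49 (L = 4 + 15*3 = 4 + 45 = 49)
1/(d(H) + L) = 1/(-11*(1 + 5*(-11/23))/23 + 49) = 1/(-11*(1 - 55/23)/23 + 49) = 1/(-11/23*(-32/23) + 49) = 1/(352/529 + 49) = 1/(26273/529) = 529/26273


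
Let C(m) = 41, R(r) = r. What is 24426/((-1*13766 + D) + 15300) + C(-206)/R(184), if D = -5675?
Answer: -4324603/761944 ≈ -5.6758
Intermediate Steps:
24426/((-1*13766 + D) + 15300) + C(-206)/R(184) = 24426/((-1*13766 - 5675) + 15300) + 41/184 = 24426/((-13766 - 5675) + 15300) + 41*(1/184) = 24426/(-19441 + 15300) + 41/184 = 24426/(-4141) + 41/184 = 24426*(-1/4141) + 41/184 = -24426/4141 + 41/184 = -4324603/761944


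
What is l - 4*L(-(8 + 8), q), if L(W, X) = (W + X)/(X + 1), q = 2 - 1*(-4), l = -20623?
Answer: -144321/7 ≈ -20617.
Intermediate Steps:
q = 6 (q = 2 + 4 = 6)
L(W, X) = (W + X)/(1 + X)
l - 4*L(-(8 + 8), q) = -20623 - 4*(-(8 + 8) + 6)/(1 + 6) = -20623 - 4*(-1*16 + 6)/7 = -20623 - 4*(-16 + 6)/7 = -20623 - 4*(⅐)*(-10) = -20623 - 4*(-10)/7 = -20623 - 1*(-40/7) = -20623 + 40/7 = -144321/7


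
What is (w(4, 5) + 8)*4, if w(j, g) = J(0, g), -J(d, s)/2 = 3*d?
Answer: 32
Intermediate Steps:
J(d, s) = -6*d
w(j, g) = 0 (w(j, g) = -6*0 = 0)
(w(4, 5) + 8)*4 = (0 + 8)*4 = 8*4 = 32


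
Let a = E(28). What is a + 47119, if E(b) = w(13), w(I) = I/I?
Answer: 47120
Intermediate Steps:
w(I) = 1
E(b) = 1
a = 1
a + 47119 = 1 + 47119 = 47120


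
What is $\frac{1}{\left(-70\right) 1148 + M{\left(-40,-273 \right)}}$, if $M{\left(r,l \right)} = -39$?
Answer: $- \frac{1}{80399} \approx -1.2438 \cdot 10^{-5}$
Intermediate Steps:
$\frac{1}{\left(-70\right) 1148 + M{\left(-40,-273 \right)}} = \frac{1}{\left(-70\right) 1148 - 39} = \frac{1}{-80360 - 39} = \frac{1}{-80399} = - \frac{1}{80399}$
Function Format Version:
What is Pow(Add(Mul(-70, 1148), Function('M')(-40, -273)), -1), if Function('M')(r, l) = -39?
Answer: Rational(-1, 80399) ≈ -1.2438e-5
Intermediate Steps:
Pow(Add(Mul(-70, 1148), Function('M')(-40, -273)), -1) = Pow(Add(Mul(-70, 1148), -39), -1) = Pow(Add(-80360, -39), -1) = Pow(-80399, -1) = Rational(-1, 80399)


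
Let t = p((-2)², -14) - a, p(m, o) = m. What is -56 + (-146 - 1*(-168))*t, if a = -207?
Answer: 4586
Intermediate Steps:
t = 211 (t = (-2)² - 1*(-207) = 4 + 207 = 211)
-56 + (-146 - 1*(-168))*t = -56 + (-146 - 1*(-168))*211 = -56 + (-146 + 168)*211 = -56 + 22*211 = -56 + 4642 = 4586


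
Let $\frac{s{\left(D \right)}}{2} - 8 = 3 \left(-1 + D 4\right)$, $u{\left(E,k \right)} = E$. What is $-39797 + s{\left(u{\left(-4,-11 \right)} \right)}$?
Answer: $-39883$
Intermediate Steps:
$s{\left(D \right)} = 10 + 24 D$ ($s{\left(D \right)} = 16 + 2 \cdot 3 \left(-1 + D 4\right) = 16 + 2 \cdot 3 \left(-1 + 4 D\right) = 16 + 2 \left(-3 + 12 D\right) = 16 + \left(-6 + 24 D\right) = 10 + 24 D$)
$-39797 + s{\left(u{\left(-4,-11 \right)} \right)} = -39797 + \left(10 + 24 \left(-4\right)\right) = -39797 + \left(10 - 96\right) = -39797 - 86 = -39883$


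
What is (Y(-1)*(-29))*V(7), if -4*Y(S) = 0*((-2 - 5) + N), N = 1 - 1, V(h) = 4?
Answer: 0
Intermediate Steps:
N = 0
Y(S) = 0 (Y(S) = -0*((-2 - 5) + 0) = -0*(-7 + 0) = -0*(-7) = -1/4*0 = 0)
(Y(-1)*(-29))*V(7) = (0*(-29))*4 = 0*4 = 0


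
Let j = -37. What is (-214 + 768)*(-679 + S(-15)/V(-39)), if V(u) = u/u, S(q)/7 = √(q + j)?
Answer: -376166 + 7756*I*√13 ≈ -3.7617e+5 + 27965.0*I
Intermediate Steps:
S(q) = 7*√(-37 + q) (S(q) = 7*√(q - 37) = 7*√(-37 + q))
V(u) = 1
(-214 + 768)*(-679 + S(-15)/V(-39)) = (-214 + 768)*(-679 + (7*√(-37 - 15))/1) = 554*(-679 + (7*√(-52))*1) = 554*(-679 + (7*(2*I*√13))*1) = 554*(-679 + (14*I*√13)*1) = 554*(-679 + 14*I*√13) = -376166 + 7756*I*√13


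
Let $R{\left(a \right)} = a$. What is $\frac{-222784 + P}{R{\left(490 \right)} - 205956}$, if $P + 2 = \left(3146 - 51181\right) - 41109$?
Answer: $\frac{155965}{102733} \approx 1.5182$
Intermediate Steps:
$P = -89146$ ($P = -2 + \left(\left(3146 - 51181\right) - 41109\right) = -2 - 89144 = -89146$)
$\frac{-222784 + P}{R{\left(490 \right)} - 205956} = \frac{-222784 - 89146}{490 - 205956} = - \frac{311930}{-205466} = \left(-311930\right) \left(- \frac{1}{205466}\right) = \frac{155965}{102733}$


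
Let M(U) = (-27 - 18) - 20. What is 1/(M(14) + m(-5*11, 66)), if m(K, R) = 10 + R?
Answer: 1/11 ≈ 0.090909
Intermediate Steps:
M(U) = -65 (M(U) = -45 - 20 = -65)
1/(M(14) + m(-5*11, 66)) = 1/(-65 + (10 + 66)) = 1/(-65 + 76) = 1/11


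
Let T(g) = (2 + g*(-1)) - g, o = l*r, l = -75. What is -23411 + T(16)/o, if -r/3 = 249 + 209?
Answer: -80416786/3435 ≈ -23411.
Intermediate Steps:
r = -1374 (r = -3*(249 + 209) = -3*458 = -1374)
o = 103050 (o = -75*(-1374) = 103050)
T(g) = 2 - 2*g (T(g) = (2 - g) - g = 2 - 2*g)
-23411 + T(16)/o = -23411 + (2 - 2*16)/103050 = -23411 + (2 - 32)*(1/103050) = -23411 - 30*1/103050 = -23411 - 1/3435 = -80416786/3435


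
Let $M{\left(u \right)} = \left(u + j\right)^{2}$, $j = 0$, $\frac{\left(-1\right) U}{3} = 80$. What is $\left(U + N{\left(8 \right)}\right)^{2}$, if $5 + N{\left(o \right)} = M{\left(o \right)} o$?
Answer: $71289$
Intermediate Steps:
$U = -240$ ($U = \left(-3\right) 80 = -240$)
$M{\left(u \right)} = u^{2}$ ($M{\left(u \right)} = \left(u + 0\right)^{2} = u^{2}$)
$N{\left(o \right)} = -5 + o^{3}$ ($N{\left(o \right)} = -5 + o^{2} o = -5 + o^{3}$)
$\left(U + N{\left(8 \right)}\right)^{2} = \left(-240 - \left(5 - 8^{3}\right)\right)^{2} = \left(-240 + \left(-5 + 512\right)\right)^{2} = \left(-240 + 507\right)^{2} = 267^{2} = 71289$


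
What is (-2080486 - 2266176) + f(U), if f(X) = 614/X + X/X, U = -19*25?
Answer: -2064664589/475 ≈ -4.3467e+6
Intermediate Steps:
U = -475
f(X) = 1 + 614/X (f(X) = 614/X + 1 = 1 + 614/X)
(-2080486 - 2266176) + f(U) = (-2080486 - 2266176) + (614 - 475)/(-475) = -4346662 - 1/475*139 = -4346662 - 139/475 = -2064664589/475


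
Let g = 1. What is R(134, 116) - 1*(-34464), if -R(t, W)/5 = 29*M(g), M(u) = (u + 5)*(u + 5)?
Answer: 29244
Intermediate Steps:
M(u) = (5 + u)**2 (M(u) = (5 + u)*(5 + u) = (5 + u)**2)
R(t, W) = -5220 (R(t, W) = -145*(5 + 1)**2 = -145*6**2 = -145*36 = -5*1044 = -5220)
R(134, 116) - 1*(-34464) = -5220 - 1*(-34464) = -5220 + 34464 = 29244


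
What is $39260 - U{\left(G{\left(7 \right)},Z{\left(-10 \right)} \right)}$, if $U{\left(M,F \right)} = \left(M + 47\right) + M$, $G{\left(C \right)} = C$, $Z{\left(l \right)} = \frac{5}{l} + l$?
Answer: $39199$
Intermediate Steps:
$Z{\left(l \right)} = l + \frac{5}{l}$
$U{\left(M,F \right)} = 47 + 2 M$ ($U{\left(M,F \right)} = \left(47 + M\right) + M = 47 + 2 M$)
$39260 - U{\left(G{\left(7 \right)},Z{\left(-10 \right)} \right)} = 39260 - \left(47 + 2 \cdot 7\right) = 39260 - \left(47 + 14\right) = 39260 - 61 = 39199$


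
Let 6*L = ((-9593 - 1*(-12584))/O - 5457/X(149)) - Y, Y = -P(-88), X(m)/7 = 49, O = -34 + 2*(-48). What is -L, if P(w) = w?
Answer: 5659243/267540 ≈ 21.153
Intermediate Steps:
O = -130 (O = -34 - 96 = -130)
X(m) = 343 (X(m) = 7*49 = 343)
Y = 88 (Y = -1*(-88) = 88)
L = -5659243/267540 (L = (((-9593 - 1*(-12584))/(-130) - 5457/343) - 1*88)/6 = (((-9593 + 12584)*(-1/130) - 5457*1/343) - 88)/6 = ((2991*(-1/130) - 5457/343) - 88)/6 = ((-2991/130 - 5457/343) - 88)/6 = (-1735323/44590 - 88)/6 = (⅙)*(-5659243/44590) = -5659243/267540 ≈ -21.153)
-L = -1*(-5659243/267540) = 5659243/267540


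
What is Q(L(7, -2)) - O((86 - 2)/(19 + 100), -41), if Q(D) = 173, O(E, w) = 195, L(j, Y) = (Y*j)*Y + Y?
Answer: -22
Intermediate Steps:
L(j, Y) = Y + j*Y² (L(j, Y) = j*Y² + Y = Y + j*Y²)
Q(L(7, -2)) - O((86 - 2)/(19 + 100), -41) = 173 - 1*195 = 173 - 195 = -22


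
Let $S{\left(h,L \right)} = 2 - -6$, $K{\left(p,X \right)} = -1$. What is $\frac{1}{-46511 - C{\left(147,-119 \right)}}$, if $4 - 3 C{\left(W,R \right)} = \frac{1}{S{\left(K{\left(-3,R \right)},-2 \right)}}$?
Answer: $- \frac{24}{1116295} \approx -2.15 \cdot 10^{-5}$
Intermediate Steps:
$S{\left(h,L \right)} = 8$ ($S{\left(h,L \right)} = 2 + 6 = 8$)
$C{\left(W,R \right)} = \frac{31}{24}$ ($C{\left(W,R \right)} = \frac{4}{3} - \frac{1}{3 \cdot 8} = \frac{4}{3} - \frac{1}{24} = \frac{31}{24}$)
$\frac{1}{-46511 - C{\left(147,-119 \right)}} = \frac{1}{-46511 - \frac{31}{24}} = \frac{1}{- \frac{1116295}{24}} = - \frac{24}{1116295}$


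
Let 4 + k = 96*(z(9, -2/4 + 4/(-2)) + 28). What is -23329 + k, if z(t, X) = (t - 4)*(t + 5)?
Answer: -13925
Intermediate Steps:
z(t, X) = (-4 + t)*(5 + t)
k = 9404 (k = -4 + 96*((-20 + 9 + 9**2) + 28) = -4 + 96*((-20 + 9 + 81) + 28) = -4 + 96*(70 + 28) = -4 + 96*98 = -4 + 9408 = 9404)
-23329 + k = -23329 + 9404 = -13925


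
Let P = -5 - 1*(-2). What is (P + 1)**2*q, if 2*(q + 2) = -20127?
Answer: -40262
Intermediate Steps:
q = -20131/2 (q = -2 + (1/2)*(-20127) = -2 - 20127/2 = -20131/2 ≈ -10066.)
P = -3 (P = -5 + 2 = -3)
(P + 1)**2*q = (-3 + 1)**2*(-20131/2) = (-2)**2*(-20131/2) = 4*(-20131/2) = -40262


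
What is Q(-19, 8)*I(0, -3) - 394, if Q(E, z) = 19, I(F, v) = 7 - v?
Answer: -204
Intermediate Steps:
Q(-19, 8)*I(0, -3) - 394 = 19*(7 - 1*(-3)) - 394 = 19*(7 + 3) - 394 = 19*10 - 394 = 190 - 394 = -204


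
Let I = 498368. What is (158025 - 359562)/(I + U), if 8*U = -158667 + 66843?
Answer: -201537/486890 ≈ -0.41393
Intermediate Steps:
U = -11478 (U = (-158667 + 66843)/8 = (1/8)*(-91824) = -11478)
(158025 - 359562)/(I + U) = (158025 - 359562)/(498368 - 11478) = -201537/486890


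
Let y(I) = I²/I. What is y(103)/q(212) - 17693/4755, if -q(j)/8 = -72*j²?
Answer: -152677121609/41032074240 ≈ -3.7209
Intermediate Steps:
q(j) = 576*j² (q(j) = -(-576)*j² = 576*j²)
y(I) = I
y(103)/q(212) - 17693/4755 = 103/((576*212²)) - 17693/4755 = 103/((576*44944)) - 17693*1/4755 = 103/25887744 - 17693/4755 = -152677121609/41032074240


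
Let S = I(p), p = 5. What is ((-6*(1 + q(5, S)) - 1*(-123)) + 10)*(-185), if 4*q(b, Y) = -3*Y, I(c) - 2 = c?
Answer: -58645/2 ≈ -29323.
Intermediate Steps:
I(c) = 2 + c
S = 7 (S = 2 + 5 = 7)
q(b, Y) = -3*Y/4 (q(b, Y) = (-3*Y)/4 = -3*Y/4)
((-6*(1 + q(5, S)) - 1*(-123)) + 10)*(-185) = ((-6*(1 - ¾*7) - 1*(-123)) + 10)*(-185) = ((-6*(1 - 21/4) + 123) + 10)*(-185) = ((-6*(-17/4) + 123) + 10)*(-185) = ((51/2 + 123) + 10)*(-185) = (297/2 + 10)*(-185) = (317/2)*(-185) = -58645/2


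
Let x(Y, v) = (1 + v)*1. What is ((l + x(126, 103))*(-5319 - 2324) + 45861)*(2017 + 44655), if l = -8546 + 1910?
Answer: 2332196899664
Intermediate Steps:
x(Y, v) = 1 + v
l = -6636
((l + x(126, 103))*(-5319 - 2324) + 45861)*(2017 + 44655) = ((-6636 + (1 + 103))*(-5319 - 2324) + 45861)*(2017 + 44655) = ((-6636 + 104)*(-7643) + 45861)*46672 = (-6532*(-7643) + 45861)*46672 = (49924076 + 45861)*46672 = 49969937*46672 = 2332196899664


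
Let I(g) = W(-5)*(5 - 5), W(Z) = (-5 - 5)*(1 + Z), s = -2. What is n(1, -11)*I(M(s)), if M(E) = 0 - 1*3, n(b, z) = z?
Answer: 0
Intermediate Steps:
W(Z) = -10 - 10*Z (W(Z) = -10*(1 + Z) = -10 - 10*Z)
M(E) = -3 (M(E) = 0 - 3 = -3)
I(g) = 0 (I(g) = (-10 - 10*(-5))*(5 - 5) = (-10 + 50)*0 = 40*0 = 0)
n(1, -11)*I(M(s)) = -11*0 = 0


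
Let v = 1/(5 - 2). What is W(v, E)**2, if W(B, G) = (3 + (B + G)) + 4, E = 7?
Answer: 1849/9 ≈ 205.44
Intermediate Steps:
v = 1/3 ≈ 0.33333
W(B, G) = 7 + B + G (W(B, G) = (3 + B + G) + 4 = 7 + B + G)
W(v, E)**2 = (7 + 1/3 + 7)**2 = (43/3)**2 = 1849/9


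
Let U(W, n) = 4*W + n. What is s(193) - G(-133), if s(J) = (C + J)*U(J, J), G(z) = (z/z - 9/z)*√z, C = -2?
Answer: 184315 - 142*I*√133/133 ≈ 1.8432e+5 - 12.313*I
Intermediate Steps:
U(W, n) = n + 4*W
G(z) = √z*(1 - 9/z) (G(z) = (1 - 9/z)*√z = √z*(1 - 9/z))
s(J) = 5*J*(-2 + J) (s(J) = (-2 + J)*(J + 4*J) = (-2 + J)*(5*J) = 5*J*(-2 + J))
s(193) - G(-133) = 5*193*(-2 + 193) - (-9 - 133)/√(-133) = 5*193*191 - (-I*√133/133)*(-142) = 184315 - 142*I*√133/133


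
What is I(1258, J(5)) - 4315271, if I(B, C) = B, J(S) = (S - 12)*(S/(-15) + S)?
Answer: -4314013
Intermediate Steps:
J(S) = 14*S*(-12 + S)/15 (J(S) = (-12 + S)*(S*(-1/15) + S) = (-12 + S)*(-S/15 + S) = (-12 + S)*(14*S/15) = 14*S*(-12 + S)/15)
I(1258, J(5)) - 4315271 = 1258 - 4315271 = -4314013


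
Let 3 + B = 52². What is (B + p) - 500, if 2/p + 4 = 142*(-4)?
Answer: 629485/286 ≈ 2201.0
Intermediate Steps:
B = 2701 (B = -3 + 52² = -3 + 2704 = 2701)
p = -1/286 (p = 2/(-4 + 142*(-4)) = 2/(-4 - 568) = 2/(-572) = 2*(-1/572) = -1/286 ≈ -0.0034965)
(B + p) - 500 = (2701 - 1/286) - 500 = 772485/286 - 500 = 629485/286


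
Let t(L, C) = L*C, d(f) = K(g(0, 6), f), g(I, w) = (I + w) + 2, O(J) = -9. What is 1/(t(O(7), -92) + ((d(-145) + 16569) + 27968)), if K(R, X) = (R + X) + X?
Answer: 1/45083 ≈ 2.2181e-5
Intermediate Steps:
g(I, w) = 2 + I + w
K(R, X) = R + 2*X
d(f) = 8 + 2*f (d(f) = (2 + 0 + 6) + 2*f = 8 + 2*f)
t(L, C) = C*L
1/(t(O(7), -92) + ((d(-145) + 16569) + 27968)) = 1/(-92*(-9) + (((8 + 2*(-145)) + 16569) + 27968)) = 1/(828 + (((8 - 290) + 16569) + 27968)) = 1/(828 + ((-282 + 16569) + 27968)) = 1/(828 + (16287 + 27968)) = 1/(828 + 44255) = 1/45083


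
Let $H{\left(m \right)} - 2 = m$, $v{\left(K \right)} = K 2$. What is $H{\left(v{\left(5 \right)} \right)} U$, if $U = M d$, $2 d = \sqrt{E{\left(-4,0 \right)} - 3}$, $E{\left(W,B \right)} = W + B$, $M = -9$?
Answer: $- 54 i \sqrt{7} \approx - 142.87 i$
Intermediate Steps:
$v{\left(K \right)} = 2 K$
$E{\left(W,B \right)} = B + W$
$d = \frac{i \sqrt{7}}{2}$ ($d = \frac{\sqrt{\left(0 - 4\right) - 3}}{2} = \frac{\sqrt{-4 - 3}}{2} = \frac{\sqrt{-7}}{2} = \frac{i \sqrt{7}}{2} \approx 1.3229 i$)
$H{\left(m \right)} = 2 + m$
$U = - \frac{9 i \sqrt{7}}{2}$ ($U = - 9 \frac{i \sqrt{7}}{2} = - \frac{9 i \sqrt{7}}{2} \approx - 11.906 i$)
$H{\left(v{\left(5 \right)} \right)} U = \left(2 + 2 \cdot 5\right) \left(- \frac{9 i \sqrt{7}}{2}\right) = \left(2 + 10\right) \left(- \frac{9 i \sqrt{7}}{2}\right) = 12 \left(- \frac{9 i \sqrt{7}}{2}\right) = - 54 i \sqrt{7}$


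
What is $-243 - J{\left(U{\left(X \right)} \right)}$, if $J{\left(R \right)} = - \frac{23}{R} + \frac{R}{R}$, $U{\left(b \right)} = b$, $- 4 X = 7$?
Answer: $- \frac{1800}{7} \approx -257.14$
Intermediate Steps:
$X = - \frac{7}{4}$ ($X = \left(- \frac{1}{4}\right) 7 = - \frac{7}{4} \approx -1.75$)
$J{\left(R \right)} = 1 - \frac{23}{R}$ ($J{\left(R \right)} = - \frac{23}{R} + 1 = 1 - \frac{23}{R}$)
$-243 - J{\left(U{\left(X \right)} \right)} = -243 - \frac{-23 - \frac{7}{4}}{- \frac{7}{4}} = -243 - \left(- \frac{4}{7}\right) \left(- \frac{99}{4}\right) = -243 - \frac{99}{7} = - \frac{1800}{7}$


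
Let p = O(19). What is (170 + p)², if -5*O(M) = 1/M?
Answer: 260790201/9025 ≈ 28896.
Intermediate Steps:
O(M) = -1/(5*M)
p = -1/95 (p = -⅕/19 = -⅕*1/19 = -1/95 ≈ -0.010526)
(170 + p)² = (170 - 1/95)² = (16149/95)² = 260790201/9025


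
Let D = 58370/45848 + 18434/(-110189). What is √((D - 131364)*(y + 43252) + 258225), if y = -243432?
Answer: 5*√419464246822234111800163290/631493159 ≈ 1.6216e+5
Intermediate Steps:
D = 2793284949/2525972636 (D = 58370*(1/45848) + 18434*(-1/110189) = 29185/22924 - 18434/110189 = 2793284949/2525972636 ≈ 1.1058)
√((D - 131364)*(y + 43252) + 258225) = √((2793284949/2525972636 - 131364)*(-243432 + 43252) + 258225) = √(-331819076070555/2525972636*(-200180) + 258225) = √(16605885661950924975/631493159 + 258225) = √(16606048729271907750/631493159) = 5*√419464246822234111800163290/631493159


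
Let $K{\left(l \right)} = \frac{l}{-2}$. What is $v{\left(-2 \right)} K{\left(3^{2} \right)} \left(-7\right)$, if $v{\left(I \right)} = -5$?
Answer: $- \frac{315}{2} \approx -157.5$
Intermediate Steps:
$K{\left(l \right)} = - \frac{l}{2}$ ($K{\left(l \right)} = l \left(- \frac{1}{2}\right) = - \frac{l}{2}$)
$v{\left(-2 \right)} K{\left(3^{2} \right)} \left(-7\right) = - 5 \left(- \frac{3^{2}}{2}\right) \left(-7\right) = - 5 \left(\left(- \frac{1}{2}\right) 9\right) \left(-7\right) = \left(-5\right) \left(- \frac{9}{2}\right) \left(-7\right) = \frac{45}{2} \left(-7\right) = - \frac{315}{2}$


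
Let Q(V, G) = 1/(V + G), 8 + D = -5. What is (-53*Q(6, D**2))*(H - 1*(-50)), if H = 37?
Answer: -4611/175 ≈ -26.349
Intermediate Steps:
D = -13 (D = -8 - 5 = -13)
Q(V, G) = 1/(G + V)
(-53*Q(6, D**2))*(H - 1*(-50)) = (-53/((-13)**2 + 6))*(37 - 1*(-50)) = (-53/(169 + 6))*(37 + 50) = -53/175*87 = -4611/175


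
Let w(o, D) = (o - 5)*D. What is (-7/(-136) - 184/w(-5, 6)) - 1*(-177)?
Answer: 367441/2040 ≈ 180.12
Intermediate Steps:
w(o, D) = D*(-5 + o) (w(o, D) = (-5 + o)*D = D*(-5 + o))
(-7/(-136) - 184/w(-5, 6)) - 1*(-177) = (-7/(-136) - 184*1/(6*(-5 - 5))) - 1*(-177) = (-7*(-1/136) - 184/(6*(-10))) + 177 = (7/136 - 184/(-60)) + 177 = (7/136 - 184*(-1/60)) + 177 = (7/136 + 46/15) + 177 = 6361/2040 + 177 = 367441/2040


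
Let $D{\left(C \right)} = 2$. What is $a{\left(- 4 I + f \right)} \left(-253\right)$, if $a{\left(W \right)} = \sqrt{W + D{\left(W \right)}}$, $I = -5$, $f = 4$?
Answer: $- 253 \sqrt{26} \approx -1290.1$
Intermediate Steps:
$a{\left(W \right)} = \sqrt{2 + W}$ ($a{\left(W \right)} = \sqrt{W + 2} = \sqrt{2 + W}$)
$a{\left(- 4 I + f \right)} \left(-253\right) = \sqrt{2 + \left(\left(-4\right) \left(-5\right) + 4\right)} \left(-253\right) = \sqrt{2 + \left(20 + 4\right)} \left(-253\right) = \sqrt{2 + 24} \left(-253\right) = \sqrt{26} \left(-253\right) = - 253 \sqrt{26}$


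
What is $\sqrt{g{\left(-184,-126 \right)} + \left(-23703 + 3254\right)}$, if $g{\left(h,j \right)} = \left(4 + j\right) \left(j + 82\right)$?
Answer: $i \sqrt{15081} \approx 122.8 i$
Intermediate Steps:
$g{\left(h,j \right)} = \left(4 + j\right) \left(82 + j\right)$
$\sqrt{g{\left(-184,-126 \right)} + \left(-23703 + 3254\right)} = \sqrt{\left(328 + \left(-126\right)^{2} + 86 \left(-126\right)\right) + \left(-23703 + 3254\right)} = \sqrt{\left(328 + 15876 - 10836\right) - 20449} = \sqrt{5368 - 20449} = \sqrt{-15081} = i \sqrt{15081}$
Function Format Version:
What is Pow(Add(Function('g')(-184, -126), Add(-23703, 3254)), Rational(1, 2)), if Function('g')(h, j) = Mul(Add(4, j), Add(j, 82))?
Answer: Mul(I, Pow(15081, Rational(1, 2))) ≈ Mul(122.80, I)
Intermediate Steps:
Function('g')(h, j) = Mul(Add(4, j), Add(82, j))
Pow(Add(Function('g')(-184, -126), Add(-23703, 3254)), Rational(1, 2)) = Pow(Add(Add(328, Pow(-126, 2), Mul(86, -126)), Add(-23703, 3254)), Rational(1, 2)) = Pow(Add(Add(328, 15876, -10836), -20449), Rational(1, 2)) = Pow(Add(5368, -20449), Rational(1, 2)) = Pow(-15081, Rational(1, 2)) = Mul(I, Pow(15081, Rational(1, 2)))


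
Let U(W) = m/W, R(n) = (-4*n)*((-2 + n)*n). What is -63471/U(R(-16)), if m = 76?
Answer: -292474368/19 ≈ -1.5393e+7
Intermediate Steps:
R(n) = -4*n²*(-2 + n) (R(n) = (-4*n)*(n*(-2 + n)) = -4*n²*(-2 + n))
U(W) = 76/W
-63471/U(R(-16)) = -63471/(76/((4*(-16)²*(2 - 1*(-16))))) = -63471/(76/((4*256*(2 + 16)))) = -63471/(76/((4*256*18))) = -63471/(76/18432) = -63471/(76*(1/18432)) = -63471/19/4608 = -63471*4608/19 = -292474368/19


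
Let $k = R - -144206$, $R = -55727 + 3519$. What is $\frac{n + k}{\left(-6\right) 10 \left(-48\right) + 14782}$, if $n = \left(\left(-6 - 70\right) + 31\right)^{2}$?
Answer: $\frac{94023}{17662} \approx 5.3235$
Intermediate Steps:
$R = -52208$
$k = 91998$ ($k = -52208 - -144206 = -52208 + 144206 = 91998$)
$n = 2025$ ($n = \left(\left(-6 - 70\right) + 31\right)^{2} = \left(-76 + 31\right)^{2} = \left(-45\right)^{2} = 2025$)
$\frac{n + k}{\left(-6\right) 10 \left(-48\right) + 14782} = \frac{2025 + 91998}{\left(-6\right) 10 \left(-48\right) + 14782} = \frac{94023}{\left(-60\right) \left(-48\right) + 14782} = \frac{94023}{2880 + 14782} = \frac{94023}{17662}$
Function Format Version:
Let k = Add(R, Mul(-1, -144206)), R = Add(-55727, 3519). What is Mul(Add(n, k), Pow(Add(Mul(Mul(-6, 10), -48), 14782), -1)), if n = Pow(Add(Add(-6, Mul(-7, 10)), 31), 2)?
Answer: Rational(94023, 17662) ≈ 5.3235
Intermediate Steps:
R = -52208
k = 91998 (k = Add(-52208, Mul(-1, -144206)) = Add(-52208, 144206) = 91998)
n = 2025 (n = Pow(Add(Add(-6, -70), 31), 2) = Pow(Add(-76, 31), 2) = Pow(-45, 2) = 2025)
Mul(Add(n, k), Pow(Add(Mul(Mul(-6, 10), -48), 14782), -1)) = Mul(Add(2025, 91998), Pow(Add(Mul(Mul(-6, 10), -48), 14782), -1)) = Mul(94023, Pow(Add(Mul(-60, -48), 14782), -1)) = Mul(94023, Pow(Add(2880, 14782), -1)) = Mul(94023, Pow(17662, -1)) = Mul(94023, Rational(1, 17662)) = Rational(94023, 17662)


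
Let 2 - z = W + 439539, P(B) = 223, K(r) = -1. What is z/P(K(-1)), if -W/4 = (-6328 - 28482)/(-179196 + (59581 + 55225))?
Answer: -2830164819/1435897 ≈ -1971.0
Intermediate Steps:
W = -13924/6439 (W = -4*(-6328 - 28482)/(-179196 + (59581 + 55225)) = -(-139240)/(-179196 + 114806) = -(-139240)/(-64390) = -(-139240)*(-1)/64390 = -4*3481/6439 = -13924/6439 ≈ -2.1624)
z = -2830164819/6439 (z = 2 - (-13924/6439 + 439539) = 2 - 1*2830177697/6439 = 2 - 2830177697/6439 = -2830164819/6439 ≈ -4.3954e+5)
z/P(K(-1)) = -2830164819/6439/223 = -2830164819/6439*1/223 = -2830164819/1435897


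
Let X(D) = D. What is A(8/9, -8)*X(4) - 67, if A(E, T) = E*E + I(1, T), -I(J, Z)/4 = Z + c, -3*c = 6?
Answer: 7789/81 ≈ 96.161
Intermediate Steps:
c = -2 (c = -⅓*6 = -2)
I(J, Z) = 8 - 4*Z (I(J, Z) = -4*(Z - 2) = -4*(-2 + Z) = 8 - 4*Z)
A(E, T) = 8 + E² - 4*T (A(E, T) = E*E + (8 - 4*T) = E² + (8 - 4*T) = 8 + E² - 4*T)
A(8/9, -8)*X(4) - 67 = (8 + (8/9)² - 4*(-8))*4 - 67 = (8 + (8*(⅑))² + 32)*4 - 67 = (8 + (8/9)² + 32)*4 - 67 = (8 + 64/81 + 32)*4 - 67 = (3304/81)*4 - 67 = 13216/81 - 67 = 7789/81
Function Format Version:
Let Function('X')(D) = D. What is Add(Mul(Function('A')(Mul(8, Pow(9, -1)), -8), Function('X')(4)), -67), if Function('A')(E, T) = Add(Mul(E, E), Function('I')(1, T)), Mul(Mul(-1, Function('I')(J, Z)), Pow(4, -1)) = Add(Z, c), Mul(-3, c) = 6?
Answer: Rational(7789, 81) ≈ 96.161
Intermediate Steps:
c = -2 (c = Mul(Rational(-1, 3), 6) = -2)
Function('I')(J, Z) = Add(8, Mul(-4, Z)) (Function('I')(J, Z) = Mul(-4, Add(Z, -2)) = Mul(-4, Add(-2, Z)) = Add(8, Mul(-4, Z)))
Function('A')(E, T) = Add(8, Pow(E, 2), Mul(-4, T)) (Function('A')(E, T) = Add(Mul(E, E), Add(8, Mul(-4, T))) = Add(Pow(E, 2), Add(8, Mul(-4, T))) = Add(8, Pow(E, 2), Mul(-4, T)))
Add(Mul(Function('A')(Mul(8, Pow(9, -1)), -8), Function('X')(4)), -67) = Add(Mul(Add(8, Pow(Mul(8, Pow(9, -1)), 2), Mul(-4, -8)), 4), -67) = Add(Mul(Add(8, Pow(Mul(8, Rational(1, 9)), 2), 32), 4), -67) = Add(Mul(Add(8, Pow(Rational(8, 9), 2), 32), 4), -67) = Add(Mul(Add(8, Rational(64, 81), 32), 4), -67) = Add(Mul(Rational(3304, 81), 4), -67) = Add(Rational(13216, 81), -67) = Rational(7789, 81)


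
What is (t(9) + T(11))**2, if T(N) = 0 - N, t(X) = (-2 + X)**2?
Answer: 1444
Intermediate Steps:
T(N) = -N
(t(9) + T(11))**2 = ((-2 + 9)**2 - 1*11)**2 = (7**2 - 11)**2 = (49 - 11)**2 = 38**2 = 1444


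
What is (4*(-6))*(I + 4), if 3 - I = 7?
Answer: 0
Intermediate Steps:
I = -4 (I = 3 - 1*7 = 3 - 7 = -4)
(4*(-6))*(I + 4) = (4*(-6))*(-4 + 4) = -24*0 = 0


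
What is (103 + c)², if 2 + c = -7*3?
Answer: 6400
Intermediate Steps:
c = -23 (c = -2 - 7*3 = -2 - 21 = -23)
(103 + c)² = (103 - 23)² = 80² = 6400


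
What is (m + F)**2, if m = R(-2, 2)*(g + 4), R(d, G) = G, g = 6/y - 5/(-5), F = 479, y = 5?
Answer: 6036849/25 ≈ 2.4147e+5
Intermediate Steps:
g = 11/5 (g = 6/5 - 5/(-5) = 6*(1/5) - 5*(-1/5) = 6/5 + 1 = 11/5 ≈ 2.2000)
m = 62/5 (m = 2*(11/5 + 4) = 2*(31/5) = 62/5 ≈ 12.400)
(m + F)**2 = (62/5 + 479)**2 = (2457/5)**2 = 6036849/25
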